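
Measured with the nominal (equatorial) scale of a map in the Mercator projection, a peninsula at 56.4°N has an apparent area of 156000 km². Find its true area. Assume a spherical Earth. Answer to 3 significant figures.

47800 km²

For Mercator, h = k = sec φ (a conformal cylindrical projection has a single point scale, 1/cos φ).
Areal scale = k² = sec²φ = 1/cos²(56.4°) = 1/0.5534² = 3.265.
True area = apparent / (areal scale) = 156000 / 3.265 ≈ 47800 km².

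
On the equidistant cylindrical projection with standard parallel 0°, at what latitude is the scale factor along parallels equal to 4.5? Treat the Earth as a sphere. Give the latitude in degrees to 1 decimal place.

Plate carrée: h = 1, k = sec φ along parallels.
sec φ = 4.5  ⇒  cos φ = 0.2222  ⇒  φ ≈ 77.2°.

77.2°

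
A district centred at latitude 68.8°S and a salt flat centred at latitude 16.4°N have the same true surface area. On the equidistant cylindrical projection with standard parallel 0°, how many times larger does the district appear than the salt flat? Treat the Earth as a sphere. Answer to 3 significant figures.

2.65

For the equirectangular projection with φ₀ = 0 (plate carrée), h = 1 along meridians and k = sec φ along parallels.
Areal scale at 68.8°: h·k = 1.000 × 2.765 = 2.765.
Areal scale at 16.4°: h·k = 1.000 × 1.042 = 1.042.
Ratio = 2.765/1.042 ≈ 2.65.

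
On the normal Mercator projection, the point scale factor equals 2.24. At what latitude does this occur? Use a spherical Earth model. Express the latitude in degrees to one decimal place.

Mercator scale is k = sec φ = 1/cos φ.
1/cos φ = 2.24  ⇒  cos φ = 0.4464  ⇒  φ = arccos(0.4464) ≈ 63.5°.

63.5°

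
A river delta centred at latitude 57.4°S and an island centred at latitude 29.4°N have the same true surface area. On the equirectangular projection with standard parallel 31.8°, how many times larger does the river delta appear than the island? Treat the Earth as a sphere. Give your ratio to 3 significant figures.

The equidistant cylindrical projection with φ₀ = 31.8° has h = 1 (meridians true) and k = cos φ₀ / cos φ along parallels.
Areal scale at 57.4°: h·k = 1.000 × 1.577 = 1.577.
Areal scale at 29.4°: h·k = 1.000 × 0.9755 = 0.9755.
Ratio = 1.577/0.9755 ≈ 1.62.

1.62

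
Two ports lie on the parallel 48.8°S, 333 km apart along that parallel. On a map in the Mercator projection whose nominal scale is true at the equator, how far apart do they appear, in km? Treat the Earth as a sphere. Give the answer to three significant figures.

506 km

The Mercator projection is conformal; its linear scale factor is the same in every direction and equals sec φ = 1/cos φ.
Along the parallel, k = sec 48.8° = 1/0.6587 = 1.518.
Map distance = 333 × 1.518 ≈ 506 km.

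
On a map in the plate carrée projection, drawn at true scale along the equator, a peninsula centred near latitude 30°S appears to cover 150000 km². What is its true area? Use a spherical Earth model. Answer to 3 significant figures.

130000 km²

In the plate carrée (x = Rλ, y = Rφ), meridians are true-scale (h = 1) and parallels are stretched by k = sec φ.
Areal scale = h·k = 1 × sec φ; at 30°, h = 1.000, k = 1.155, so h·k = 1.155.
True area = apparent / (areal scale) = 150000 / 1.155 ≈ 130000 km².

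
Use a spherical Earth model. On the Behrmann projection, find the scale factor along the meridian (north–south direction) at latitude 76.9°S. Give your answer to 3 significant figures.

0.262

Behrmann is a cylindrical equal-area projection with standard parallels at ±30°. For cylindrical equal-area with standard parallel φ₀, h = cos φ / cos φ₀ and k = cos φ₀ / cos φ, so h·k = 1.
h = cos 76.9° / cos 30° = 0.2267/0.8660 = 0.2617.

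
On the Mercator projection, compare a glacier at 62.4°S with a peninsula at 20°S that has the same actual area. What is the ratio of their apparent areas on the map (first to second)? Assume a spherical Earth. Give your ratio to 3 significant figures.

4.11

On Mercator, area is exaggerated by sec²φ = 1/cos²φ.
At 62.4°: sec²(62.4°) = 1/0.4633² = 4.659.
At 20°: sec²(20°) = 1/0.9397² = 1.132.
Ratio = 4.659/1.132 = cos²(20°)/cos²(62.4°) ≈ 4.11.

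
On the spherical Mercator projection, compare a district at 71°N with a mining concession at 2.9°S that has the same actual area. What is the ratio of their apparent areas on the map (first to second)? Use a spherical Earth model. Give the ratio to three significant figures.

9.41

Mercator areal scale is sec²φ.
At 71°: sec²(71°) = 1/0.3256² = 9.434.
At 2.9°: sec²(2.9°) = 1/0.9987² = 1.003.
Ratio = 9.434/1.003 = cos²(2.9°)/cos²(71°) ≈ 9.41.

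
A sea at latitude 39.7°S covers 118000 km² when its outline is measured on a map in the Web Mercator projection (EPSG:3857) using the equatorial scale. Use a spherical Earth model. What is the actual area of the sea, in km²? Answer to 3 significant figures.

69900 km²

The Mercator projection is conformal; its linear scale factor is the same in every direction and equals sec φ = 1/cos φ.
Areal scale = k² = sec²φ = 1/cos²(39.7°) = 1/0.7694² = 1.689.
True area = apparent / (areal scale) = 118000 / 1.689 ≈ 69900 km².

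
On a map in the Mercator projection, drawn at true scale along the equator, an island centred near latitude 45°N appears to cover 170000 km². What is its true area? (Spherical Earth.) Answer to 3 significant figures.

For Mercator, h = k = sec φ (a conformal cylindrical projection has a single point scale, 1/cos φ).
Areal scale = k² = sec²φ = 1/cos²(45°) = 1/0.7071² = 2.000.
True area = apparent / (areal scale) = 170000 / 2.000 ≈ 85000 km².

85000 km²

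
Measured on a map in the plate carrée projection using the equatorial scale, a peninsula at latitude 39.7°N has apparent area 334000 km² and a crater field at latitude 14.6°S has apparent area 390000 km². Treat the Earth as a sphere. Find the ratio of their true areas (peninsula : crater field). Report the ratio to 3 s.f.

Plate carrée has h = 1 and k = sec φ, giving areal scale sec φ; true area = (apparent area) · cos φ.
True area of peninsula: 334000 × cos(39.7°) = 334000 × 0.7694 = 257000 km².
True area of crater field: 390000 × cos(14.6°) = 390000 × 0.9677 = 377400 km².
Ratio = 257000 / 377400 ≈ 0.681.

0.681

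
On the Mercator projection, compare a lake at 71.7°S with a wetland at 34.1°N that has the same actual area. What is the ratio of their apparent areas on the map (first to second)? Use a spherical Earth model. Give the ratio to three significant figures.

Mercator is conformal with k = sec φ, so areal scale = k² = sec²φ.
At 71.7°: sec²(71.7°) = 1/0.3140² = 10.14.
At 34.1°: sec²(34.1°) = 1/0.8281² = 1.458.
Ratio = 10.14/1.458 = cos²(34.1°)/cos²(71.7°) ≈ 6.95.

6.95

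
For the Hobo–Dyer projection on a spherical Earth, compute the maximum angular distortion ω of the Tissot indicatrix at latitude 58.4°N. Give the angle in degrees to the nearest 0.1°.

The Hobo–Dyer projection is cylindrical equal-area with φ₀ = 37.5°. A cylindrical equal-area projection with standard parallel φ₀ has meridian scale h = cos φ / cos φ₀ and parallel scale k = cos φ₀ / cos φ (so areas are preserved, h·k = 1).
At 58.4°: h = 0.6605, k = 1.514; principal scales a = 1.514, b = 0.6605.
sin(ω/2) = (a − b)/(a + b) = 0.8536/2.175 = 0.3925, so ω = 2 arcsin(0.3925) ≈ 46.2°.

46.2°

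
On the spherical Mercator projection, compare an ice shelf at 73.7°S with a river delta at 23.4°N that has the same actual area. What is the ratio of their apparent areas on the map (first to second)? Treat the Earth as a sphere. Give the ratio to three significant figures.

10.7

Mercator areal scale is sec²φ.
At 73.7°: sec²(73.7°) = 1/0.2807² = 12.69.
At 23.4°: sec²(23.4°) = 1/0.9178² = 1.187.
Ratio = 12.69/1.187 = cos²(23.4°)/cos²(73.7°) ≈ 10.7.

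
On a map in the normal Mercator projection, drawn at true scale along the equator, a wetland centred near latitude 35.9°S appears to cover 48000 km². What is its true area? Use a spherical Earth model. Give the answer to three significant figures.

The Mercator projection is conformal; its linear scale factor is the same in every direction and equals sec φ = 1/cos φ.
Areal scale = k² = sec²φ = 1/cos²(35.9°) = 1/0.8100² = 1.524.
True area = apparent / (areal scale) = 48000 / 1.524 ≈ 31500 km².

31500 km²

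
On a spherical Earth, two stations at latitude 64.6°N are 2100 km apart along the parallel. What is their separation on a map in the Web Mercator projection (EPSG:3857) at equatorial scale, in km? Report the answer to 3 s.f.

Mercator is conformal, so the point scale is isotropic: h = k = sec φ = 1/cos φ.
Along the parallel, k = sec 64.6° = 1/0.4289 = 2.331.
Map distance = 2100 × 2.331 ≈ 4900 km.

4900 km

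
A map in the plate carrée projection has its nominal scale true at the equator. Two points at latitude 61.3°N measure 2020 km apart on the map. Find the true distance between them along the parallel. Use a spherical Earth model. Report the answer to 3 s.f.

Plate carrée maps x = Rλ, y = Rφ. The meridian scale is h = 1 and the parallel scale is k = 1/cos φ = sec φ.
Along the parallel at 61.3°, map distances are exaggerated by k = sec 61.3° = 2.082.
True distance = 2020 / 2.082 = 2020 × cos 61.3° ≈ 970 km.

970 km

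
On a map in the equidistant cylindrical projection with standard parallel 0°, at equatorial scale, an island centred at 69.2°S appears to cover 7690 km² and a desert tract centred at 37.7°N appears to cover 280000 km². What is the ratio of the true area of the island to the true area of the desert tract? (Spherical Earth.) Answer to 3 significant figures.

0.0123

On the plate carrée, areal scale = h·k = 1 × sec φ, so true area = apparent × cos φ.
True area of island: 7690 × cos(69.2°) = 7690 × 0.3551 = 2731 km².
True area of desert tract: 280000 × cos(37.7°) = 280000 × 0.7912 = 221500 km².
Ratio = 2731 / 221500 ≈ 0.0123.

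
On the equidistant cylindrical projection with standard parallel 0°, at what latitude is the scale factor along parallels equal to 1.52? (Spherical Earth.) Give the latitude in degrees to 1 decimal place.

48.9°

Plate carrée: h = 1, k = sec φ along parallels.
sec φ = 1.52  ⇒  cos φ = 0.6579  ⇒  φ ≈ 48.9°.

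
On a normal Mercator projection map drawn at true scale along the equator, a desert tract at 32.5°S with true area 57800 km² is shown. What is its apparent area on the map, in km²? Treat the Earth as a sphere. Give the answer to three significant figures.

81300 km²

The Mercator projection is conformal; its linear scale factor is the same in every direction and equals sec φ = 1/cos φ.
Areal scale = k² = sec²φ = 1/cos²(32.5°) = 1/0.8434² = 1.406.
Apparent area = 57800 × 1.406 ≈ 81300 km².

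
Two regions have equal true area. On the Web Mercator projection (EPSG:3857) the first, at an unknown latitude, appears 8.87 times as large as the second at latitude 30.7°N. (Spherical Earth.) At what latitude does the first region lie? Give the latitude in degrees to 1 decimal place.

73.2°

For equal true areas on Mercator, apparent areas scale as sec²φ, so the ratio is cos²φ₂ / cos²φ₁.
cos²φ₂ / cos²φ₁ = 8.87  ⇒  cos φ₁ = cos 30.7° / √8.87 = 0.8599/2.978 = 0.2887.
φ₁ = arccos(0.2887) ≈ 73.2°.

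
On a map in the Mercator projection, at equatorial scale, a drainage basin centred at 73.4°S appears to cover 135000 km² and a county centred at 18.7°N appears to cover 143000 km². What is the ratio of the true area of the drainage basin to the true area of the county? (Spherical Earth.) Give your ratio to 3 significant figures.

On Mercator the areal scale is sec²φ, so true area = apparent × cos²φ.
True area of drainage basin: 135000 × cos²(73.4°) = 135000 × 0.08162 = 11020 km².
True area of county: 143000 × cos²(18.7°) = 143000 × 0.8972 = 128300 km².
Ratio = 11020 / 128300 ≈ 0.0859.

0.0859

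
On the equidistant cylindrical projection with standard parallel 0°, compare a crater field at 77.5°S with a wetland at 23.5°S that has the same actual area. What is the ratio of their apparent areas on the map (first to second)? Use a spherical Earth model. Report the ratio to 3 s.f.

4.24

In the plate carrée (x = Rλ, y = Rφ), meridians are true-scale (h = 1) and parallels are stretched by k = sec φ.
Areal scale at 77.5°: h·k = 1.000 × 4.620 = 4.620.
Areal scale at 23.5°: h·k = 1.000 × 1.090 = 1.090.
Ratio = 4.620/1.090 ≈ 4.24.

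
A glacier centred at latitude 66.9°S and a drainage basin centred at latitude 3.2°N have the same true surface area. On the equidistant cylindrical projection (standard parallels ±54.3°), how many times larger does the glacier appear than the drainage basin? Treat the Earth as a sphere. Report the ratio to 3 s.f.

2.54

In the equirectangular projection with standard parallel φ₀ = 54.3° (x = Rλ cos φ₀, y = Rφ), meridians are true-scale (h = 1) and the parallel scale is k = cos φ₀ / cos φ.
Areal scale at 66.9°: h·k = 1.000 × 1.487 = 1.487.
Areal scale at 3.2°: h·k = 1.000 × 0.5845 = 0.5845.
Ratio = 1.487/0.5845 ≈ 2.54.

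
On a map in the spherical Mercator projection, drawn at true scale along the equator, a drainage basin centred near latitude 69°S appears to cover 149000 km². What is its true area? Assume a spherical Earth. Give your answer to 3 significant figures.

For Mercator, h = k = sec φ (a conformal cylindrical projection has a single point scale, 1/cos φ).
Areal scale = k² = sec²φ = 1/cos²(69°) = 1/0.3584² = 7.786.
True area = apparent / (areal scale) = 149000 / 7.786 ≈ 19100 km².

19100 km²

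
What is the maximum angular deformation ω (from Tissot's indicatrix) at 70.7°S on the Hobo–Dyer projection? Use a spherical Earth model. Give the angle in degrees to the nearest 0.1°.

The Hobo–Dyer projection is cylindrical equal-area with φ₀ = 37.5°. A cylindrical equal-area projection with standard parallel φ₀ has meridian scale h = cos φ / cos φ₀ and parallel scale k = cos φ₀ / cos φ (so areas are preserved, h·k = 1).
At 70.7°: h = 0.4166, k = 2.400; principal scales a = 2.400, b = 0.4166.
sin(ω/2) = (a − b)/(a + b) = 1.984/2.817 = 0.7042, so ω = 2 arcsin(0.7042) ≈ 89.5°.

89.5°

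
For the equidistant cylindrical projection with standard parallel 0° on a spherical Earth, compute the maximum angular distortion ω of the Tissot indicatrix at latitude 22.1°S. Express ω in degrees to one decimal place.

For the equirectangular projection with φ₀ = 0 (plate carrée), h = 1 along meridians and k = sec φ along parallels.
At 22.1°: h = 1.000, k = 1.079; principal scales a = 1.079, b = 1.000.
sin(ω/2) = (a − b)/(a + b) = 0.07930/2.079 = 0.03814, so ω = 2 arcsin(0.03814) ≈ 4.4°.

4.4°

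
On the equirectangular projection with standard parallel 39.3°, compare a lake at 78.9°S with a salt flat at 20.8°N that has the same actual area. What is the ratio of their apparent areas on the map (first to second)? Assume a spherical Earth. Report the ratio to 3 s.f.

The equidistant cylindrical projection with φ₀ = 39.3° has h = 1 (meridians true) and k = cos φ₀ / cos φ along parallels.
Areal scale at 78.9°: h·k = 1.000 × 4.019 = 4.019.
Areal scale at 20.8°: h·k = 1.000 × 0.8278 = 0.8278.
Ratio = 4.019/0.8278 ≈ 4.86.

4.86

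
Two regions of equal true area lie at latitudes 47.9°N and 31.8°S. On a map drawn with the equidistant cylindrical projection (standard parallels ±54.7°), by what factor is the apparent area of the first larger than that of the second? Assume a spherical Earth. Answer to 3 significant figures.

With standard parallel φ₀ = 54.7°, the equirectangular projection gives x = Rλ cos φ₀, y = Rφ, so h = 1 and k = cos 54.7° / cos φ.
Areal scale at 47.9°: h·k = 1.000 × 0.8619 = 0.8619.
Areal scale at 31.8°: h·k = 1.000 × 0.6799 = 0.6799.
Ratio = 0.8619/0.6799 ≈ 1.27.

1.27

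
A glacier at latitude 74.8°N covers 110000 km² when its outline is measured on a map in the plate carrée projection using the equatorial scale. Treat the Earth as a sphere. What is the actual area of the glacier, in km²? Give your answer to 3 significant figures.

In the plate carrée (x = Rλ, y = Rφ), meridians are true-scale (h = 1) and parallels are stretched by k = sec φ.
Areal scale = h·k = 1 × sec φ; at 74.8°, h = 1.000, k = 3.814, so h·k = 3.814.
True area = apparent / (areal scale) = 110000 / 3.814 ≈ 28800 km².

28800 km²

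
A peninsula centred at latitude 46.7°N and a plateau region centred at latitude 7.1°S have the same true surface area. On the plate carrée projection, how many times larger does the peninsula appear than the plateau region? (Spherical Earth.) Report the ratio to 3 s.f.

In the plate carrée (x = Rλ, y = Rφ), meridians are true-scale (h = 1) and parallels are stretched by k = sec φ.
Areal scale at 46.7°: h·k = 1.000 × 1.458 = 1.458.
Areal scale at 7.1°: h·k = 1.000 × 1.008 = 1.008.
Ratio = 1.458/1.008 ≈ 1.45.

1.45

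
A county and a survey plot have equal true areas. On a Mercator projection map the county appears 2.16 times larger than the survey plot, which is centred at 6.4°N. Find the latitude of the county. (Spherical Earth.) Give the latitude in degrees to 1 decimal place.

For equal true areas on Mercator, apparent areas scale as sec²φ, so the ratio is cos²φ₂ / cos²φ₁.
cos²φ₂ / cos²φ₁ = 2.16  ⇒  cos φ₁ = cos 6.4° / √2.16 = 0.9938/1.470 = 0.6762.
φ₁ = arccos(0.6762) ≈ 47.5°.

47.5°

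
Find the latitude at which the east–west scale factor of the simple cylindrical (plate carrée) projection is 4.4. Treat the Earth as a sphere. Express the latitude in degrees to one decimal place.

76.9°

Plate carrée: h = 1, k = sec φ along parallels.
sec φ = 4.4  ⇒  cos φ = 0.2273  ⇒  φ ≈ 76.9°.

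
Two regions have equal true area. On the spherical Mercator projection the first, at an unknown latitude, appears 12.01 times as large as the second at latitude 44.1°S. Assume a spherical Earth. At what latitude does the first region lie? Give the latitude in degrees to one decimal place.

For equal true areas on Mercator, apparent areas scale as sec²φ, so the ratio is cos²φ₂ / cos²φ₁.
cos²φ₂ / cos²φ₁ = 12.01  ⇒  cos φ₁ = cos 44.1° / √12.01 = 0.7181/3.466 = 0.2072.
φ₁ = arccos(0.2072) ≈ 78.0°.

78.0°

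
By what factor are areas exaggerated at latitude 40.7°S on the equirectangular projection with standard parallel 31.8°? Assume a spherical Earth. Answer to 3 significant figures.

In the equirectangular projection with standard parallel φ₀ = 31.8° (x = Rλ cos φ₀, y = Rφ), meridians are true-scale (h = 1) and the parallel scale is k = cos φ₀ / cos φ.
Areal scale = h·k = 1 × cos φ₀ / cos φ; at 40.7°, h = 1.000, k = 1.121, so h·k = 1.121.

1.12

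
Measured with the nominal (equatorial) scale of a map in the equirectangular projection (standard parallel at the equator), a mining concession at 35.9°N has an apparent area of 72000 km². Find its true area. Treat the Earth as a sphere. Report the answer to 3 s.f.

Plate carrée maps x = Rλ, y = Rφ. The meridian scale is h = 1 and the parallel scale is k = 1/cos φ = sec φ.
Areal scale = h·k = 1 × sec φ; at 35.9°, h = 1.000, k = 1.235, so h·k = 1.235.
True area = apparent / (areal scale) = 72000 / 1.235 ≈ 58300 km².

58300 km²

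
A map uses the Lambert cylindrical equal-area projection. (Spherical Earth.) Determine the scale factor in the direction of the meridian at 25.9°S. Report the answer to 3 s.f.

0.900

The Lambert cylindrical equal-area projection is the cylindrical equal-area projection with its standard parallel at the equator (φ₀ = 0). Cylindrical equal-area (φ₀ = 0°): h = cos φ / cos 0° along meridians, k = cos 0° / cos φ along parallels; h·k = 1.
h = cos 25.9° / cos 0° = 0.8996/1.000 = 0.8996.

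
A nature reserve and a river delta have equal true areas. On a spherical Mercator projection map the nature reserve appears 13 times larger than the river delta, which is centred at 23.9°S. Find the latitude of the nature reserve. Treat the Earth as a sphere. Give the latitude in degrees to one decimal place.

75.3°

On Mercator, (apparent₁)/(apparent₂) = sec²φ₁ / sec²φ₂ when true areas are equal.
cos²φ₂ / cos²φ₁ = 13  ⇒  cos φ₁ = cos 23.9° / √13 = 0.9143/3.606 = 0.2536.
φ₁ = arccos(0.2536) ≈ 75.3°.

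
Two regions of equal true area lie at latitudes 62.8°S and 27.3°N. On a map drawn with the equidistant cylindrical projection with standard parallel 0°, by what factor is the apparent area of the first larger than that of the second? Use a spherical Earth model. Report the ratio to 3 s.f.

In the plate carrée (x = Rλ, y = Rφ), meridians are true-scale (h = 1) and parallels are stretched by k = sec φ.
Areal scale at 62.8°: h·k = 1.000 × 2.188 = 2.188.
Areal scale at 27.3°: h·k = 1.000 × 1.125 = 1.125.
Ratio = 2.188/1.125 ≈ 1.94.

1.94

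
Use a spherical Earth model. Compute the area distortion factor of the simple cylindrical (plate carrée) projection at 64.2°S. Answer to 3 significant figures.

2.30

For the equirectangular projection with φ₀ = 0 (plate carrée), h = 1 along meridians and k = sec φ along parallels.
Areal scale = h·k = 1 × sec φ; at 64.2°, h = 1.000, k = 2.298, so h·k = 2.298.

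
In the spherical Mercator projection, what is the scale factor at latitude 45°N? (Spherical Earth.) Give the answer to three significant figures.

1.41

The Mercator projection is conformal; its linear scale factor is the same in every direction and equals sec φ = 1/cos φ.
k = 1/cos 45° = 1/0.7071 = 1.414.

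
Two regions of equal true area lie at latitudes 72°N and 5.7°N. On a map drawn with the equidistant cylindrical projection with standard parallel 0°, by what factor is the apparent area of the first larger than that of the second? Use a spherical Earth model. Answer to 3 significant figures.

In the plate carrée (x = Rλ, y = Rφ), meridians are true-scale (h = 1) and parallels are stretched by k = sec φ.
Areal scale at 72°: h·k = 1.000 × 3.236 = 3.236.
Areal scale at 5.7°: h·k = 1.000 × 1.005 = 1.005.
Ratio = 3.236/1.005 ≈ 3.22.

3.22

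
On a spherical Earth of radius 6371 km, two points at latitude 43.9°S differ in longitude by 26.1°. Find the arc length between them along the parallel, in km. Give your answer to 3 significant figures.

Arc length along a parallel = R cos φ · Δλ (with Δλ in radians).
= 6371 × cos 43.9° × (26.1° × π/180) = 6371 × 0.7206 × 0.4555 ≈ 2090 km.

2090 km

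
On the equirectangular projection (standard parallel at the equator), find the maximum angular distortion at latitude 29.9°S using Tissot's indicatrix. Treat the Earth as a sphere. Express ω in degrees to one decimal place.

Plate carrée maps x = Rλ, y = Rφ. The meridian scale is h = 1 and the parallel scale is k = 1/cos φ = sec φ.
At 29.9°: h = 1.000, k = 1.154; principal scales a = 1.154, b = 1.000.
sin(ω/2) = (a − b)/(a + b) = 0.1535/2.154 = 0.07130, so ω = 2 arcsin(0.07130) ≈ 8.2°.

8.2°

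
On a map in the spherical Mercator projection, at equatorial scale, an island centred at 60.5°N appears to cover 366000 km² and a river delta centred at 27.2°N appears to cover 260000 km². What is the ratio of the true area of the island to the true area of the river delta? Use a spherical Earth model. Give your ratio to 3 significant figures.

0.431

On Mercator the areal scale is sec²φ, so true area = apparent × cos²φ.
True area of island: 366000 × cos²(60.5°) = 366000 × 0.2425 = 88750 km².
True area of river delta: 260000 × cos²(27.2°) = 260000 × 0.7911 = 205700 km².
Ratio = 88750 / 205700 ≈ 0.431.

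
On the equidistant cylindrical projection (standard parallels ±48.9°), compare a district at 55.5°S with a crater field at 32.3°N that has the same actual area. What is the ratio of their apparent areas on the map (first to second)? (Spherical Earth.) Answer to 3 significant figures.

With standard parallel φ₀ = 48.9°, the equirectangular projection gives x = Rλ cos φ₀, y = Rφ, so h = 1 and k = cos 48.9° / cos φ.
Areal scale at 55.5°: h·k = 1.000 × 1.161 = 1.161.
Areal scale at 32.3°: h·k = 1.000 × 0.7777 = 0.7777.
Ratio = 1.161/0.7777 ≈ 1.49.

1.49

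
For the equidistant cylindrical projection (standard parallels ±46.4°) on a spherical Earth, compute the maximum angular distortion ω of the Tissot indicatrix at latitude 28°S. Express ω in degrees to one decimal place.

14.1°

The equidistant cylindrical projection with φ₀ = 46.4° has h = 1 (meridians true) and k = cos φ₀ / cos φ along parallels.
At 28°: h = 1.000, k = 0.7810; principal scales a = 1.000, b = 0.7810.
sin(ω/2) = (a − b)/(a + b) = 0.2190/1.781 = 0.1229, so ω = 2 arcsin(0.1229) ≈ 14.1°.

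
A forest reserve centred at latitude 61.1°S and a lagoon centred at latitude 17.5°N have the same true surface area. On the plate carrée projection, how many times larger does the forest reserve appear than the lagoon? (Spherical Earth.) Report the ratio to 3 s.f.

Plate carrée maps x = Rλ, y = Rφ. The meridian scale is h = 1 and the parallel scale is k = 1/cos φ = sec φ.
Areal scale at 61.1°: h·k = 1.000 × 2.069 = 2.069.
Areal scale at 17.5°: h·k = 1.000 × 1.049 = 1.049.
Ratio = 2.069/1.049 ≈ 1.97.

1.97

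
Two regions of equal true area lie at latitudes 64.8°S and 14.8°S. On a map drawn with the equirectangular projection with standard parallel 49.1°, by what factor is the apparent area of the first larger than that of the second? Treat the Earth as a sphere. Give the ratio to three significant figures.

2.27

In the equirectangular projection with standard parallel φ₀ = 49.1° (x = Rλ cos φ₀, y = Rφ), meridians are true-scale (h = 1) and the parallel scale is k = cos φ₀ / cos φ.
Areal scale at 64.8°: h·k = 1.000 × 1.538 = 1.538.
Areal scale at 14.8°: h·k = 1.000 × 0.6772 = 0.6772.
Ratio = 1.538/0.6772 ≈ 2.27.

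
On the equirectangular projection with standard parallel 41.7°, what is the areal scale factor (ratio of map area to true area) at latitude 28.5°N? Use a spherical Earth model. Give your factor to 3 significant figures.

With standard parallel φ₀ = 41.7°, the equirectangular projection gives x = Rλ cos φ₀, y = Rφ, so h = 1 and k = cos 41.7° / cos φ.
Areal scale = h·k = 1 × cos φ₀ / cos φ; at 28.5°, h = 1.000, k = 0.8496, so h·k = 0.8496.

0.850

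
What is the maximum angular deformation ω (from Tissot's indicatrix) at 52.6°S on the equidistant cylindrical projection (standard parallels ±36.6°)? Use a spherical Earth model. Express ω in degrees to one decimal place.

15.9°

In the equirectangular projection with standard parallel φ₀ = 36.6° (x = Rλ cos φ₀, y = Rφ), meridians are true-scale (h = 1) and the parallel scale is k = cos φ₀ / cos φ.
At 52.6°: h = 1.000, k = 1.322; principal scales a = 1.322, b = 1.000.
sin(ω/2) = (a − b)/(a + b) = 0.3218/2.322 = 0.1386, so ω = 2 arcsin(0.1386) ≈ 15.9°.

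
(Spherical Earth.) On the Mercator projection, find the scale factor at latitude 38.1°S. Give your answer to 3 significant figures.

1.27

For Mercator, h = k = sec φ (a conformal cylindrical projection has a single point scale, 1/cos φ).
k = 1/cos 38.1° = 1/0.7869 = 1.271.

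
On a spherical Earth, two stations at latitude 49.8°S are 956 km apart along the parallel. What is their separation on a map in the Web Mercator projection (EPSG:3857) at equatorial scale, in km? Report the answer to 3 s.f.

The Mercator projection is conformal; its linear scale factor is the same in every direction and equals sec φ = 1/cos φ.
Along the parallel, k = sec 49.8° = 1/0.6455 = 1.549.
Map distance = 956 × 1.549 ≈ 1480 km.

1480 km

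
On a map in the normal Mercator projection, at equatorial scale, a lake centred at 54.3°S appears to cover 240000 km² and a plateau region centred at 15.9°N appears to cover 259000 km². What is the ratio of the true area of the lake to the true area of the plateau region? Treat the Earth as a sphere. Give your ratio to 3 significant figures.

On Mercator the areal scale is sec²φ, so true area = apparent × cos²φ.
True area of lake: 240000 × cos²(54.3°) = 240000 × 0.3405 = 81720 km².
True area of plateau region: 259000 × cos²(15.9°) = 259000 × 0.9249 = 239600 km².
Ratio = 81720 / 239600 ≈ 0.341.

0.341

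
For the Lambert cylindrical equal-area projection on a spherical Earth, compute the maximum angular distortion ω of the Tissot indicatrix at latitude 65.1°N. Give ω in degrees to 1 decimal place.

88.7°

The Lambert cylindrical equal-area projection is the cylindrical equal-area projection with its standard parallel at the equator (φ₀ = 0). Cylindrical equal-area (φ₀ = 0°): h = cos φ / cos 0° along meridians, k = cos 0° / cos φ along parallels; h·k = 1.
At 65.1°: h = 0.4210, k = 2.375; principal scales a = 2.375, b = 0.4210.
sin(ω/2) = (a − b)/(a + b) = 1.954/2.796 = 0.6988, so ω = 2 arcsin(0.6988) ≈ 88.7°.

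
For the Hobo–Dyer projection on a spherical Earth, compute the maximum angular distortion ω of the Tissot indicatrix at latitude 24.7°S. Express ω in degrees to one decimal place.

Hobo–Dyer is a cylindrical equal-area projection with standard parallels at ±37.5°. A cylindrical equal-area projection with standard parallel φ₀ has meridian scale h = cos φ / cos φ₀ and parallel scale k = cos φ₀ / cos φ (so areas are preserved, h·k = 1).
At 24.7°: h = 1.145, k = 0.8732; principal scales a = 1.145, b = 0.8732.
sin(ω/2) = (a − b)/(a + b) = 0.2719/2.018 = 0.1347, so ω = 2 arcsin(0.1347) ≈ 15.5°.

15.5°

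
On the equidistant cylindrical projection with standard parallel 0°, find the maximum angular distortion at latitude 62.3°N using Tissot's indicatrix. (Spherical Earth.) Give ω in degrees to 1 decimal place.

42.9°

Plate carrée maps x = Rλ, y = Rφ. The meridian scale is h = 1 and the parallel scale is k = 1/cos φ = sec φ.
At 62.3°: h = 1.000, k = 2.151; principal scales a = 2.151, b = 1.000.
sin(ω/2) = (a − b)/(a + b) = 1.151/3.151 = 0.3653, so ω = 2 arcsin(0.3653) ≈ 42.9°.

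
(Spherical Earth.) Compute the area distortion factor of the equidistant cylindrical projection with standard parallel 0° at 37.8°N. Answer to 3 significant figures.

Plate carrée maps x = Rλ, y = Rφ. The meridian scale is h = 1 and the parallel scale is k = 1/cos φ = sec φ.
Areal scale = h·k = 1 × sec φ; at 37.8°, h = 1.000, k = 1.266, so h·k = 1.266.

1.27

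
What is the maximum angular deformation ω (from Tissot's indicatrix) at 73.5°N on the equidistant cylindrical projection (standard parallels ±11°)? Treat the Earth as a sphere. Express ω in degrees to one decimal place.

With standard parallel φ₀ = 11°, the equirectangular projection gives x = Rλ cos φ₀, y = Rφ, so h = 1 and k = cos 11° / cos φ.
At 73.5°: h = 1.000, k = 3.456; principal scales a = 3.456, b = 1.000.
sin(ω/2) = (a − b)/(a + b) = 2.456/4.456 = 0.5512, so ω = 2 arcsin(0.5512) ≈ 66.9°.

66.9°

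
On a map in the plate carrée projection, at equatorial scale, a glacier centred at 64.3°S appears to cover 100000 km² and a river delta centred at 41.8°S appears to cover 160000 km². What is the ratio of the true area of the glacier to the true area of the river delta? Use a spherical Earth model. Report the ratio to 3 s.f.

On the plate carrée, areal scale = h·k = 1 × sec φ, so true area = apparent × cos φ.
True area of glacier: 100000 × cos(64.3°) = 100000 × 0.4337 = 43370 km².
True area of river delta: 160000 × cos(41.8°) = 160000 × 0.7455 = 119300 km².
Ratio = 43370 / 119300 ≈ 0.364.

0.364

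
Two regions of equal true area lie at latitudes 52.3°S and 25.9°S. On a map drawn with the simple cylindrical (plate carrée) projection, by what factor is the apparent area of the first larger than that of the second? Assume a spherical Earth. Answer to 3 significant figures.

1.47

For the equirectangular projection with φ₀ = 0 (plate carrée), h = 1 along meridians and k = sec φ along parallels.
Areal scale at 52.3°: h·k = 1.000 × 1.635 = 1.635.
Areal scale at 25.9°: h·k = 1.000 × 1.112 = 1.112.
Ratio = 1.635/1.112 ≈ 1.47.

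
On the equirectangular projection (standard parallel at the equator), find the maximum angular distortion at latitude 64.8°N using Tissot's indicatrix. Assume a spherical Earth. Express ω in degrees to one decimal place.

For the equirectangular projection with φ₀ = 0 (plate carrée), h = 1 along meridians and k = sec φ along parallels.
At 64.8°: h = 1.000, k = 2.349; principal scales a = 2.349, b = 1.000.
sin(ω/2) = (a − b)/(a + b) = 1.349/3.349 = 0.4027, so ω = 2 arcsin(0.4027) ≈ 47.5°.

47.5°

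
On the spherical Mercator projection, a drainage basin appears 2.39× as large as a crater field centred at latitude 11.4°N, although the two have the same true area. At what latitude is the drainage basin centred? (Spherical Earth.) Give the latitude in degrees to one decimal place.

50.6°

Mercator areal scale is sec²φ, so apparent-area ratio = sec²φ₁ / sec²φ₂ = cos²φ₂ / cos²φ₁.
cos²φ₂ / cos²φ₁ = 2.39  ⇒  cos φ₁ = cos 11.4° / √2.39 = 0.9803/1.546 = 0.6341.
φ₁ = arccos(0.6341) ≈ 50.6°.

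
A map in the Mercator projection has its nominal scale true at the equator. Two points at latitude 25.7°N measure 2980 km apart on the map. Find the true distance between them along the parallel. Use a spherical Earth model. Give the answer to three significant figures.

For Mercator, h = k = sec φ (a conformal cylindrical projection has a single point scale, 1/cos φ).
Along the parallel at 25.7°, map distances are exaggerated by k = sec 25.7° = 1.110.
True distance = 2980 / 1.110 = 2980 × cos 25.7° ≈ 2690 km.

2690 km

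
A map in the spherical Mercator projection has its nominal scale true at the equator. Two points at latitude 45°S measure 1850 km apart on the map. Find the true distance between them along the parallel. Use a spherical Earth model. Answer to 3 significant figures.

Mercator is conformal, so the point scale is isotropic: h = k = sec φ = 1/cos φ.
Along the parallel at 45°, map distances are exaggerated by k = sec 45° = 1.414.
True distance = 1850 / 1.414 = 1850 × cos 45° ≈ 1310 km.

1310 km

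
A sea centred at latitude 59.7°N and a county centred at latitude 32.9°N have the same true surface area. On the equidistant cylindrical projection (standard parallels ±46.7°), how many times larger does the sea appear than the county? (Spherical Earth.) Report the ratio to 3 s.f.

1.66

The equidistant cylindrical projection with φ₀ = 46.7° has h = 1 (meridians true) and k = cos φ₀ / cos φ along parallels.
Areal scale at 59.7°: h·k = 1.000 × 1.359 = 1.359.
Areal scale at 32.9°: h·k = 1.000 × 0.8168 = 0.8168.
Ratio = 1.359/0.8168 ≈ 1.66.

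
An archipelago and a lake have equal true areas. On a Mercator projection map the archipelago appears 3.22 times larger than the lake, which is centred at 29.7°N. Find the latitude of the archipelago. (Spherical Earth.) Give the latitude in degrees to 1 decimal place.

On Mercator, (apparent₁)/(apparent₂) = sec²φ₁ / sec²φ₂ when true areas are equal.
cos²φ₂ / cos²φ₁ = 3.22  ⇒  cos φ₁ = cos 29.7° / √3.22 = 0.8686/1.794 = 0.4841.
φ₁ = arccos(0.4841) ≈ 61.0°.

61.0°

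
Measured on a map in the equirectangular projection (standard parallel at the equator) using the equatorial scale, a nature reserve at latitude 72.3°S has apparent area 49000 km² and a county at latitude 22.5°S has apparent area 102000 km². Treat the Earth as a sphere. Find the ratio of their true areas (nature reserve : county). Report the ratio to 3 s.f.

Plate carrée has h = 1 and k = sec φ, giving areal scale sec φ; true area = (apparent area) · cos φ.
True area of nature reserve: 49000 × cos(72.3°) = 49000 × 0.3040 = 14900 km².
True area of county: 102000 × cos(22.5°) = 102000 × 0.9239 = 94240 km².
Ratio = 14900 / 94240 ≈ 0.158.

0.158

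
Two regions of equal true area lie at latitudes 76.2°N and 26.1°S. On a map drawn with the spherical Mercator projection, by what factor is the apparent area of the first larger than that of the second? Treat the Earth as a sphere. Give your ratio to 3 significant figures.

On Mercator, area is exaggerated by sec²φ = 1/cos²φ.
At 76.2°: sec²(76.2°) = 1/0.2385² = 17.58.
At 26.1°: sec²(26.1°) = 1/0.8980² = 1.240.
Ratio = 17.58/1.240 = cos²(26.1°)/cos²(76.2°) ≈ 14.2.

14.2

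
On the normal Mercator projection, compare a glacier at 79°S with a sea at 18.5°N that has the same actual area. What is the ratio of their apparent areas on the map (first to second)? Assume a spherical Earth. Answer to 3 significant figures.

24.7

On Mercator, area is exaggerated by sec²φ = 1/cos²φ.
At 79°: sec²(79°) = 1/0.1908² = 27.47.
At 18.5°: sec²(18.5°) = 1/0.9483² = 1.112.
Ratio = 27.47/1.112 = cos²(18.5°)/cos²(79°) ≈ 24.7.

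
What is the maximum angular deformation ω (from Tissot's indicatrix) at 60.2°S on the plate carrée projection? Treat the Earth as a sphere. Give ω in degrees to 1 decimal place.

For the equirectangular projection with φ₀ = 0 (plate carrée), h = 1 along meridians and k = sec φ along parallels.
At 60.2°: h = 1.000, k = 2.012; principal scales a = 2.012, b = 1.000.
sin(ω/2) = (a − b)/(a + b) = 1.012/3.012 = 0.3360, so ω = 2 arcsin(0.3360) ≈ 39.3°.

39.3°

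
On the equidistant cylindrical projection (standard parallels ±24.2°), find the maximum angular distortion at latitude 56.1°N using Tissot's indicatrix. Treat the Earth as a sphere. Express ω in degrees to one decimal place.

The equidistant cylindrical projection with φ₀ = 24.2° has h = 1 (meridians true) and k = cos φ₀ / cos φ along parallels.
At 56.1°: h = 1.000, k = 1.635; principal scales a = 1.635, b = 1.000.
sin(ω/2) = (a − b)/(a + b) = 0.6354/2.635 = 0.2411, so ω = 2 arcsin(0.2411) ≈ 27.9°.

27.9°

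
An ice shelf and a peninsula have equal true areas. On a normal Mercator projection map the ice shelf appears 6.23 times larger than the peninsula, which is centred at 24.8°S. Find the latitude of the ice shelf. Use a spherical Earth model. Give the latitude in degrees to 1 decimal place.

Mercator areal scale is sec²φ, so apparent-area ratio = sec²φ₁ / sec²φ₂ = cos²φ₂ / cos²φ₁.
cos²φ₂ / cos²φ₁ = 6.23  ⇒  cos φ₁ = cos 24.8° / √6.23 = 0.9078/2.496 = 0.3637.
φ₁ = arccos(0.3637) ≈ 68.7°.

68.7°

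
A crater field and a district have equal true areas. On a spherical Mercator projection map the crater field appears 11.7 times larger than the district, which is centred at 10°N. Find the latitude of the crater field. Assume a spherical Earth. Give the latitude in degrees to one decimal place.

For equal true areas on Mercator, apparent areas scale as sec²φ, so the ratio is cos²φ₂ / cos²φ₁.
cos²φ₂ / cos²φ₁ = 11.7  ⇒  cos φ₁ = cos 10° / √11.7 = 0.9848/3.421 = 0.2879.
φ₁ = arccos(0.2879) ≈ 73.3°.

73.3°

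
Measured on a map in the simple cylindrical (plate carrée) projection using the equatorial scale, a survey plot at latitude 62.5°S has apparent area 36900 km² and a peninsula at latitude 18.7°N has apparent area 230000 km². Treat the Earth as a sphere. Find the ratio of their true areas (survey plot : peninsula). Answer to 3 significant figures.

0.0782

Plate carrée has h = 1 and k = sec φ, giving areal scale sec φ; true area = (apparent area) · cos φ.
True area of survey plot: 36900 × cos(62.5°) = 36900 × 0.4617 = 17040 km².
True area of peninsula: 230000 × cos(18.7°) = 230000 × 0.9472 = 217900 km².
Ratio = 17040 / 217900 ≈ 0.0782.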